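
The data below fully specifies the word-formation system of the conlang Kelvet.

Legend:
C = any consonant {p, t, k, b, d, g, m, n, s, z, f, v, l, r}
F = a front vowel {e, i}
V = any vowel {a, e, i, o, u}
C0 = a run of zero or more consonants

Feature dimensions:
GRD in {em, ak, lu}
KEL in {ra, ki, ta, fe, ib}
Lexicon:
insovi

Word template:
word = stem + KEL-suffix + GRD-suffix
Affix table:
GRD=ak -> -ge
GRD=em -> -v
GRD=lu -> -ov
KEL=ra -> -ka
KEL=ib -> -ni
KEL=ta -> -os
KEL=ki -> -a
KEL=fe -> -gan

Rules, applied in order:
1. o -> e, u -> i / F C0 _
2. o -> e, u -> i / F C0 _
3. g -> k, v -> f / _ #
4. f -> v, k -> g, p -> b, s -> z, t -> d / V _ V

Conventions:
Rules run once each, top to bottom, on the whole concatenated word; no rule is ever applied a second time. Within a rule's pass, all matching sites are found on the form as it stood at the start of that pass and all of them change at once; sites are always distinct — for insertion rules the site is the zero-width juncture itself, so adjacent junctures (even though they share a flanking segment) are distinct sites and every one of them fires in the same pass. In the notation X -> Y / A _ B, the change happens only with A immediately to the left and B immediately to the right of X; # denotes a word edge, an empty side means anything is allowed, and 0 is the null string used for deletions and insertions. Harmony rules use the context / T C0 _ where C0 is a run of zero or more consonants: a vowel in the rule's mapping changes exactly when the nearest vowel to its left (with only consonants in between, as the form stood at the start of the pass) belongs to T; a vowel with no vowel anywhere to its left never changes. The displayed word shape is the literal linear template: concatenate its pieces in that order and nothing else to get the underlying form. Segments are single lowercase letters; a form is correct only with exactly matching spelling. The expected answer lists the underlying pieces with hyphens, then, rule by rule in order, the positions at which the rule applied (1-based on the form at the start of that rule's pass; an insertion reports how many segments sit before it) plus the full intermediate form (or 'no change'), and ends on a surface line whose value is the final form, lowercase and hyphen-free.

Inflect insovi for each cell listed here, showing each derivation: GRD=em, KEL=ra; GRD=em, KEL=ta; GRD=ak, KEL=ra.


cell GRD=em, KEL=ra:
underlying: insovi-ka-v
1. o -> e, u -> i / F C0 _: fires at position(s) 4: insevikav
2. o -> e, u -> i / F C0 _: no change
3. g -> k, v -> f / _ #: fires at position(s) 9: insevikaf
4. f -> v, k -> g, p -> b, s -> z, t -> d / V _ V: fires at position(s) 7: insevigaf
surface: insevigaf

cell GRD=em, KEL=ta:
underlying: insovi-os-v
1. o -> e, u -> i / F C0 _: fires at position(s) 4, 7: inseviesv
2. o -> e, u -> i / F C0 _: no change
3. g -> k, v -> f / _ #: fires at position(s) 9: inseviesf
4. f -> v, k -> g, p -> b, s -> z, t -> d / V _ V: no change
surface: inseviesf

cell GRD=ak, KEL=ra:
underlying: insovi-ka-ge
1. o -> e, u -> i / F C0 _: fires at position(s) 4: insevikage
2. o -> e, u -> i / F C0 _: no change
3. g -> k, v -> f / _ #: no change
4. f -> v, k -> g, p -> b, s -> z, t -> d / V _ V: fires at position(s) 7: insevigage
surface: insevigage


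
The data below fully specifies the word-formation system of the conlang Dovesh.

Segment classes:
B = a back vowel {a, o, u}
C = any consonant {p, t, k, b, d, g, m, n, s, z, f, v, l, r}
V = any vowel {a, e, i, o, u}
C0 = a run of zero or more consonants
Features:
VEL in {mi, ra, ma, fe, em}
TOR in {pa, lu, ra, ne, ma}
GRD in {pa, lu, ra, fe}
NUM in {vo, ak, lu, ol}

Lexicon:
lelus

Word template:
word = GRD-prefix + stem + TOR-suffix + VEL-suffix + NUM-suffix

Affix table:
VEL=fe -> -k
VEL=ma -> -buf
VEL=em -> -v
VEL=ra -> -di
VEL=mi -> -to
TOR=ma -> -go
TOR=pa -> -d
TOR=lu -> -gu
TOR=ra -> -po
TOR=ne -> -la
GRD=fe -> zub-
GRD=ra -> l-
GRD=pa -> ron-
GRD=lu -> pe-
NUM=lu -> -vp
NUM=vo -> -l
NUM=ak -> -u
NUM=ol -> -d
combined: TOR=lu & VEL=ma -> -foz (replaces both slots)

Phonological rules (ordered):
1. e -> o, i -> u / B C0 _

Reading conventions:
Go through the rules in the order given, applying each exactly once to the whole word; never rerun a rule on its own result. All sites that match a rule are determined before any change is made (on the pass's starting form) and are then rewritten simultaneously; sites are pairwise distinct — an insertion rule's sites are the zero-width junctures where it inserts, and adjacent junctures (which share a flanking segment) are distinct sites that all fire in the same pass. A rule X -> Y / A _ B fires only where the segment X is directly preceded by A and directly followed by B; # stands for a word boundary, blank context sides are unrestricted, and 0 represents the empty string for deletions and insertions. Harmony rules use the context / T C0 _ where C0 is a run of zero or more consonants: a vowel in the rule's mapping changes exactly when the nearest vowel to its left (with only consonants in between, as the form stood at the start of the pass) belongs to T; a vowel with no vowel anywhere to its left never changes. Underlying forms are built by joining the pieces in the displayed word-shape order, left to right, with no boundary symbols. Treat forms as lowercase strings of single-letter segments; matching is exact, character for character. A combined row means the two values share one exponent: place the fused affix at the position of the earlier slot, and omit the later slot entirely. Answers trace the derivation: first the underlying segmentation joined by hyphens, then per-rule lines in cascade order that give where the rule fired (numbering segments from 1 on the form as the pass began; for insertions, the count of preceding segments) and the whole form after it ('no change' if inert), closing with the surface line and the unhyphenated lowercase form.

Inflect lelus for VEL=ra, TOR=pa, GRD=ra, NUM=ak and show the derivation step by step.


underlying: l-lelus-d-di-u
1. e -> o, i -> u / B C0 _: fires at position(s) 9: llelusdduu
surface: llelusdduu


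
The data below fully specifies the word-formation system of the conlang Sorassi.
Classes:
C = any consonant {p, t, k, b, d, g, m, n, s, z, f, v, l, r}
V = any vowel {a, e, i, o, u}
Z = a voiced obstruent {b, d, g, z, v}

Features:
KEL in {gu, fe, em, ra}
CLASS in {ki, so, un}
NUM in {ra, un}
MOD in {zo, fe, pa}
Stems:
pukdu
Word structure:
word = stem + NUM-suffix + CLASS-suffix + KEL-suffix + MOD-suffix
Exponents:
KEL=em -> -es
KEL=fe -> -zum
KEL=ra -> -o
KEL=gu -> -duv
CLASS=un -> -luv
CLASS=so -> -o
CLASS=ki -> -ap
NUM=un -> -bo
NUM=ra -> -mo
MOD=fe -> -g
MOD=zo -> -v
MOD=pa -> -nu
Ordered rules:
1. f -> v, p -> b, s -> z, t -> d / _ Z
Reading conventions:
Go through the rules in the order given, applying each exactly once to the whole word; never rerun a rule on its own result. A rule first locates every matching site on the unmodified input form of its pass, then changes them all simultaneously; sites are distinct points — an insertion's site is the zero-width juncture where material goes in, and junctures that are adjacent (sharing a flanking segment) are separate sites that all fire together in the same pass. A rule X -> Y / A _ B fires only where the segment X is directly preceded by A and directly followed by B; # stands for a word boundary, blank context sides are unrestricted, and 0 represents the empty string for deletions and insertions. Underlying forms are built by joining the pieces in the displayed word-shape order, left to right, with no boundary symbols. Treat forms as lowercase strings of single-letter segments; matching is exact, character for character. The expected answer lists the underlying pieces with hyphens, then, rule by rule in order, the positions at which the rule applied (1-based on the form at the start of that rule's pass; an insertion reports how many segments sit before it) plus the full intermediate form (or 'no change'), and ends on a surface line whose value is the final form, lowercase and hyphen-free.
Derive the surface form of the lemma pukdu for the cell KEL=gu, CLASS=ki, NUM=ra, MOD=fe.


underlying: pukdu-mo-ap-duv-g
1. f -> v, p -> b, s -> z, t -> d / _ Z: fires at position(s) 9: pukdumoabduvg
surface: pukdumoabduvg


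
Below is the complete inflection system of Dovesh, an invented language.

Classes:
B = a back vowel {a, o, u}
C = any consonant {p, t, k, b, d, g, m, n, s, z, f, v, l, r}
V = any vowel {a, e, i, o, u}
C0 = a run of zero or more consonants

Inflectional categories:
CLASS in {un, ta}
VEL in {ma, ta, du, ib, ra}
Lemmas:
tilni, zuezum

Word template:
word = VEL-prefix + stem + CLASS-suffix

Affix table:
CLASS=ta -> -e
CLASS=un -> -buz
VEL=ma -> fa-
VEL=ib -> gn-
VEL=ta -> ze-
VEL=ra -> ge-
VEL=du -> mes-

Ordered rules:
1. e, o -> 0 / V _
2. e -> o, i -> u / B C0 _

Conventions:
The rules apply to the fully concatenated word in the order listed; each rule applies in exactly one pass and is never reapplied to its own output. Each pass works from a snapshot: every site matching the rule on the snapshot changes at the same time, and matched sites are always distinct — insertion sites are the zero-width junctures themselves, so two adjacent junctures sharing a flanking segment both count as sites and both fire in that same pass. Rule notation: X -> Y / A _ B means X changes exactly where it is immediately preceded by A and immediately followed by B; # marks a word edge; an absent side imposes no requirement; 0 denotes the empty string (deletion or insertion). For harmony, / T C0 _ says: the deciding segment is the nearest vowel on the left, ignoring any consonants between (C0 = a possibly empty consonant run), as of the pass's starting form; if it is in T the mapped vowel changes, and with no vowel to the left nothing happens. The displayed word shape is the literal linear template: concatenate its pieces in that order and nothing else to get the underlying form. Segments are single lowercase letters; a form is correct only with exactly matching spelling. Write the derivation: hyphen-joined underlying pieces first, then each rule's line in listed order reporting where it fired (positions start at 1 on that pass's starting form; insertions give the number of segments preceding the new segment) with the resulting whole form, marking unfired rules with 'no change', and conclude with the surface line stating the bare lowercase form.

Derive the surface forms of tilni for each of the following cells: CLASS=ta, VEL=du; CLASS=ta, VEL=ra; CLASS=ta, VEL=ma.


cell CLASS=ta, VEL=du:
underlying: mes-tilni-e
1. e, o -> 0 / V _: fires at position(s) 9: mestilni
2. e -> o, i -> u / B C0 _: no change
surface: mestilni

cell CLASS=ta, VEL=ra:
underlying: ge-tilni-e
1. e, o -> 0 / V _: fires at position(s) 8: getilni
2. e -> o, i -> u / B C0 _: no change
surface: getilni

cell CLASS=ta, VEL=ma:
underlying: fa-tilni-e
1. e, o -> 0 / V _: fires at position(s) 8: fatilni
2. e -> o, i -> u / B C0 _: fires at position(s) 4: fatulni
surface: fatulni


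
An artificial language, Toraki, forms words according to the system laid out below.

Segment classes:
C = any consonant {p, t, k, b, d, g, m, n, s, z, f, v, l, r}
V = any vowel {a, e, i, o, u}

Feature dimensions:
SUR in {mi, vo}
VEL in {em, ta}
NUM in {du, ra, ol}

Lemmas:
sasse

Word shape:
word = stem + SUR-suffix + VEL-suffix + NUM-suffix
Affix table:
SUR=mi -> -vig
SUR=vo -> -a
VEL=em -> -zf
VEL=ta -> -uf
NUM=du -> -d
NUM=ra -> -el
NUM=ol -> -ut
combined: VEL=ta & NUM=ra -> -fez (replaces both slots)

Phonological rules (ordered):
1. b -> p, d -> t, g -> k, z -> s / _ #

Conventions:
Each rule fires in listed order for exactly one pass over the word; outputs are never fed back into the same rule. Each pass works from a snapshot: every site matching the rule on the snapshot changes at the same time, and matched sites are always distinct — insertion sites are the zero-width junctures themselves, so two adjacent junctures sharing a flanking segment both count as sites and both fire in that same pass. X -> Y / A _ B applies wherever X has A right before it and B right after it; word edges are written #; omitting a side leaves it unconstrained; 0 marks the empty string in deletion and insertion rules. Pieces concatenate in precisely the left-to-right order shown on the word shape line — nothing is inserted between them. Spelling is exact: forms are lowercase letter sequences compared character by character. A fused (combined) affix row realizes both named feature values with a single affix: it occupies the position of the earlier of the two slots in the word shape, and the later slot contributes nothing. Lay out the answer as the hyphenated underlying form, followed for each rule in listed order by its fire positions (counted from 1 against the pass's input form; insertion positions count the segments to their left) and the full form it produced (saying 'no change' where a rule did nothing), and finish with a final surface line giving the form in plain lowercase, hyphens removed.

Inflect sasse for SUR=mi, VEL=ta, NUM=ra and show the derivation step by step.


underlying: sasse-vig-fez
1. b -> p, d -> t, g -> k, z -> s / _ #: fires at position(s) 11: sassevigfes
surface: sassevigfes


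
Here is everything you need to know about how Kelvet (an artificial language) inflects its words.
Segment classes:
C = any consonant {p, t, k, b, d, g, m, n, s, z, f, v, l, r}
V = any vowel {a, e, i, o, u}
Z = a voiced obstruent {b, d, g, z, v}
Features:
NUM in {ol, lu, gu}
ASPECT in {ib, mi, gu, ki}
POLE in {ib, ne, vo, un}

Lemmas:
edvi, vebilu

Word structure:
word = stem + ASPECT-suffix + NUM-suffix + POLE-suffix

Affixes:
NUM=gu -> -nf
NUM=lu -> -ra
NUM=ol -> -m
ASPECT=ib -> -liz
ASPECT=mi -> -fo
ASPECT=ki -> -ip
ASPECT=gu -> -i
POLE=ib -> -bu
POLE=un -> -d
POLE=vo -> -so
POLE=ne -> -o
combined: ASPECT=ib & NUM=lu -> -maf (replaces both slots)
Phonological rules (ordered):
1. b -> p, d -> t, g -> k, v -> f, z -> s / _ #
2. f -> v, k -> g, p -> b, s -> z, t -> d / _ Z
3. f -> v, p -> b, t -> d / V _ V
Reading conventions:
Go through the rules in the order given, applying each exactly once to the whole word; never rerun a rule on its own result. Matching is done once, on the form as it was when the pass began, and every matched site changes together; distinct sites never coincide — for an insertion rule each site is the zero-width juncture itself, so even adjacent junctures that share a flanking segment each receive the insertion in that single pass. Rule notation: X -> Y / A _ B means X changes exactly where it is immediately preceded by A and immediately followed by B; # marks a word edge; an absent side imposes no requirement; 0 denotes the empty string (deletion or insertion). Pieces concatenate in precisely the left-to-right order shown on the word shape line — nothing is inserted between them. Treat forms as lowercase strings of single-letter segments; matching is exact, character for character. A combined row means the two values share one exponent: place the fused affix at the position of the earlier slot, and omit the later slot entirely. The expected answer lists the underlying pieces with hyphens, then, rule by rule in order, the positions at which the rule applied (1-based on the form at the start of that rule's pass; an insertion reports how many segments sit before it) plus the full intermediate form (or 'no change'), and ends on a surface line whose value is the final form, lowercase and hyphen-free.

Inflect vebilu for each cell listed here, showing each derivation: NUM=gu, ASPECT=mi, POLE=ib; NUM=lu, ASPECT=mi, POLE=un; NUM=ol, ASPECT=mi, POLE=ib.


cell NUM=gu, ASPECT=mi, POLE=ib:
underlying: vebilu-fo-nf-bu
1. b -> p, d -> t, g -> k, v -> f, z -> s / _ #: no change
2. f -> v, k -> g, p -> b, s -> z, t -> d / _ Z: fires at position(s) 10: vebilufonvbu
3. f -> v, p -> b, t -> d / V _ V: fires at position(s) 7: vebiluvonvbu
surface: vebiluvonvbu

cell NUM=lu, ASPECT=mi, POLE=un:
underlying: vebilu-fo-ra-d
1. b -> p, d -> t, g -> k, v -> f, z -> s / _ #: fires at position(s) 11: vebiluforat
2. f -> v, k -> g, p -> b, s -> z, t -> d / _ Z: no change
3. f -> v, p -> b, t -> d / V _ V: fires at position(s) 7: vebiluvorat
surface: vebiluvorat

cell NUM=ol, ASPECT=mi, POLE=ib:
underlying: vebilu-fo-m-bu
1. b -> p, d -> t, g -> k, v -> f, z -> s / _ #: no change
2. f -> v, k -> g, p -> b, s -> z, t -> d / _ Z: no change
3. f -> v, p -> b, t -> d / V _ V: fires at position(s) 7: vebiluvombu
surface: vebiluvombu


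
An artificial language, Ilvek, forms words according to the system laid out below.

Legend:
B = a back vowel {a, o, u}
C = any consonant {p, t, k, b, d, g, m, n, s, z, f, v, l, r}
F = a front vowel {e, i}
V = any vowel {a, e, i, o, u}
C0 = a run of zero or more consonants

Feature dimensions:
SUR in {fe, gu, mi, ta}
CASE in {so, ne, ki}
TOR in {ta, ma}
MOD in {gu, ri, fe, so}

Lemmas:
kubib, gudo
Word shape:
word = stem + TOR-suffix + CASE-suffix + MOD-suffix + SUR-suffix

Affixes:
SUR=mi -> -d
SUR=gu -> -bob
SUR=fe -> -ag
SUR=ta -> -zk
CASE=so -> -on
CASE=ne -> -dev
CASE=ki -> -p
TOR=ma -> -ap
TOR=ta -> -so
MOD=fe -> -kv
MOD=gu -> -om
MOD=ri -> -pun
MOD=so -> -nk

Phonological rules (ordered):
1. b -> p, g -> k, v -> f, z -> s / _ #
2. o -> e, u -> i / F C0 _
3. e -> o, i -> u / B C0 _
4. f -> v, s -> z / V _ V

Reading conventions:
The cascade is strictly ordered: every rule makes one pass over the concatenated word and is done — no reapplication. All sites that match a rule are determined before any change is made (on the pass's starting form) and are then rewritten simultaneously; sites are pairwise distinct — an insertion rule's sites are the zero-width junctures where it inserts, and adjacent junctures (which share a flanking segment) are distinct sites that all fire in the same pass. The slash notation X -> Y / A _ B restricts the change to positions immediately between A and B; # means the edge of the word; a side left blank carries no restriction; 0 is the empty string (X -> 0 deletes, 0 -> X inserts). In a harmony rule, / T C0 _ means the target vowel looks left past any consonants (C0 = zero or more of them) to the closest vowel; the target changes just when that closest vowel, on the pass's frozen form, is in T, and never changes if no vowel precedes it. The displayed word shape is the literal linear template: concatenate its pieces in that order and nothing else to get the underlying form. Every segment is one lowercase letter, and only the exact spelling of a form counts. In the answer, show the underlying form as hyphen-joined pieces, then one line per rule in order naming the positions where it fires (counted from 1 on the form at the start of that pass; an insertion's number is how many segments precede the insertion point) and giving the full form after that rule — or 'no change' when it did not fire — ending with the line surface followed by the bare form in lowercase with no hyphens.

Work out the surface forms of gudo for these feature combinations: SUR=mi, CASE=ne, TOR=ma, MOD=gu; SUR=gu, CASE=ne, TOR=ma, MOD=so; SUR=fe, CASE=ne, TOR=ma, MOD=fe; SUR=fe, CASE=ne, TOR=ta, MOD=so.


cell SUR=mi, CASE=ne, TOR=ma, MOD=gu:
underlying: gudo-ap-dev-om-d
1. b -> p, g -> k, v -> f, z -> s / _ #: no change
2. o -> e, u -> i / F C0 _: fires at position(s) 10: gudoapdevemd
3. e -> o, i -> u / B C0 _: fires at position(s) 8: gudoapdovemd
4. f -> v, s -> z / V _ V: no change
surface: gudoapdovemd

cell SUR=gu, CASE=ne, TOR=ma, MOD=so:
underlying: gudo-ap-dev-nk-bob
1. b -> p, g -> k, v -> f, z -> s / _ #: fires at position(s) 14: gudoapdevnkbop
2. o -> e, u -> i / F C0 _: fires at position(s) 13: gudoapdevnkbep
3. e -> o, i -> u / B C0 _: fires at position(s) 8: gudoapdovnkbep
4. f -> v, s -> z / V _ V: no change
surface: gudoapdovnkbep

cell SUR=fe, CASE=ne, TOR=ma, MOD=fe:
underlying: gudo-ap-dev-kv-ag
1. b -> p, g -> k, v -> f, z -> s / _ #: fires at position(s) 13: gudoapdevkvak
2. o -> e, u -> i / F C0 _: no change
3. e -> o, i -> u / B C0 _: fires at position(s) 8: gudoapdovkvak
4. f -> v, s -> z / V _ V: no change
surface: gudoapdovkvak

cell SUR=fe, CASE=ne, TOR=ta, MOD=so:
underlying: gudo-so-dev-nk-ag
1. b -> p, g -> k, v -> f, z -> s / _ #: fires at position(s) 13: gudosodevnkak
2. o -> e, u -> i / F C0 _: no change
3. e -> o, i -> u / B C0 _: fires at position(s) 8: gudosodovnkak
4. f -> v, s -> z / V _ V: fires at position(s) 5: gudozodovnkak
surface: gudozodovnkak


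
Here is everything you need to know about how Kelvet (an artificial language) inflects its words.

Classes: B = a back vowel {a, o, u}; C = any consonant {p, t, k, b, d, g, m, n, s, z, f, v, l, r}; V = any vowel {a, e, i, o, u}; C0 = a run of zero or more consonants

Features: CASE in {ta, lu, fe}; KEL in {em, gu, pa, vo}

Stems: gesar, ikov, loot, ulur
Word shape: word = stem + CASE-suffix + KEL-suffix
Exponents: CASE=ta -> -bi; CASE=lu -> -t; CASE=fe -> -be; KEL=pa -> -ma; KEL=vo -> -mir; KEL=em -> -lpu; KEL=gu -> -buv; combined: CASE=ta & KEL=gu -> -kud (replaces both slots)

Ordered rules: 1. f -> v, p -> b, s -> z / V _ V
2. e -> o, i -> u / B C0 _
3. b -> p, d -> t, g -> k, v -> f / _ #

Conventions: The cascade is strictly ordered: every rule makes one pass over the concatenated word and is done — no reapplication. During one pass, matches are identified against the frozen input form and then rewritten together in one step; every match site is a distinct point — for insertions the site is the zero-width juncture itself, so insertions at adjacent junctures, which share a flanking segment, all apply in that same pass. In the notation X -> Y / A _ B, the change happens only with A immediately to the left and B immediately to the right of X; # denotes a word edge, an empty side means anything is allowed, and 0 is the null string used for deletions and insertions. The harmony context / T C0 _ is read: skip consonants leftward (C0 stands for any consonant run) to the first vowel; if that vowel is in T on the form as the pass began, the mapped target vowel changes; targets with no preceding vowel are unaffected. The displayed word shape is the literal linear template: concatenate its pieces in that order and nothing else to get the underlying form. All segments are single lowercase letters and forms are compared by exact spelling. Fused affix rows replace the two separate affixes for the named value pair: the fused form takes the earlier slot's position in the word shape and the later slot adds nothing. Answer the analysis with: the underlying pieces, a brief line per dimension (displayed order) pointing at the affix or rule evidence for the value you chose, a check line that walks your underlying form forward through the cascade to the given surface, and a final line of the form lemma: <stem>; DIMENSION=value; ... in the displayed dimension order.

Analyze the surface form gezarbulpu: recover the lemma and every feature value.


underlying: gesar-bi-lpu
CASE=ta - signalled by the affix -bi
KEL=em - signalled by the affix -lpu
check: gesarbilpu -> gezarbilpu -> gezarbulpu -> gezarbulpu
lemma: gesar; CASE=ta; KEL=em


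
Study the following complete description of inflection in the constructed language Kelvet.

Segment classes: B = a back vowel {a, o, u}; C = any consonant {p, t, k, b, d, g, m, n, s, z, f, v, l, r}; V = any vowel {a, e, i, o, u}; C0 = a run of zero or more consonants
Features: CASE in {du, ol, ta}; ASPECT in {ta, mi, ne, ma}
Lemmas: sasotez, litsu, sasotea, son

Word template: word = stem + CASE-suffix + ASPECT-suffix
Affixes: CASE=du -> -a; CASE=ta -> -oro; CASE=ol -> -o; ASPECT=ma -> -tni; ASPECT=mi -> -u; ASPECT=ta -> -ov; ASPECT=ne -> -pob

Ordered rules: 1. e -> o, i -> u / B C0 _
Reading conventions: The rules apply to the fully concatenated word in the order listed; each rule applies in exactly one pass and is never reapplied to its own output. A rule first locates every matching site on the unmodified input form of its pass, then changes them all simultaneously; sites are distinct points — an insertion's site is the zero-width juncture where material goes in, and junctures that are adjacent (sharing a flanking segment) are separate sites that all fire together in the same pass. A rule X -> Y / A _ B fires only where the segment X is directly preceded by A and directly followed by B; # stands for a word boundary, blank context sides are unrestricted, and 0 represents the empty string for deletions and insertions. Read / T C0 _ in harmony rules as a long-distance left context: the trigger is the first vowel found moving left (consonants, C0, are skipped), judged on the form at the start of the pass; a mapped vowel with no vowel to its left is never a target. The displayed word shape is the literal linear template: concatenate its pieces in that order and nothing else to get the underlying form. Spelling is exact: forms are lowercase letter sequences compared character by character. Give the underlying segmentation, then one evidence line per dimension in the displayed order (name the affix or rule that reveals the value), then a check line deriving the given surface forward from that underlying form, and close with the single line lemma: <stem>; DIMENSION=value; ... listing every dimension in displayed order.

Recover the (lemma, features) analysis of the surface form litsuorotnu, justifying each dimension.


underlying: litsu-oro-tni
CASE=ta - signalled by the affix -oro
ASPECT=ma - signalled by the affix -tni
check: litsuorotni -> litsuorotnu
lemma: litsu; CASE=ta; ASPECT=ma


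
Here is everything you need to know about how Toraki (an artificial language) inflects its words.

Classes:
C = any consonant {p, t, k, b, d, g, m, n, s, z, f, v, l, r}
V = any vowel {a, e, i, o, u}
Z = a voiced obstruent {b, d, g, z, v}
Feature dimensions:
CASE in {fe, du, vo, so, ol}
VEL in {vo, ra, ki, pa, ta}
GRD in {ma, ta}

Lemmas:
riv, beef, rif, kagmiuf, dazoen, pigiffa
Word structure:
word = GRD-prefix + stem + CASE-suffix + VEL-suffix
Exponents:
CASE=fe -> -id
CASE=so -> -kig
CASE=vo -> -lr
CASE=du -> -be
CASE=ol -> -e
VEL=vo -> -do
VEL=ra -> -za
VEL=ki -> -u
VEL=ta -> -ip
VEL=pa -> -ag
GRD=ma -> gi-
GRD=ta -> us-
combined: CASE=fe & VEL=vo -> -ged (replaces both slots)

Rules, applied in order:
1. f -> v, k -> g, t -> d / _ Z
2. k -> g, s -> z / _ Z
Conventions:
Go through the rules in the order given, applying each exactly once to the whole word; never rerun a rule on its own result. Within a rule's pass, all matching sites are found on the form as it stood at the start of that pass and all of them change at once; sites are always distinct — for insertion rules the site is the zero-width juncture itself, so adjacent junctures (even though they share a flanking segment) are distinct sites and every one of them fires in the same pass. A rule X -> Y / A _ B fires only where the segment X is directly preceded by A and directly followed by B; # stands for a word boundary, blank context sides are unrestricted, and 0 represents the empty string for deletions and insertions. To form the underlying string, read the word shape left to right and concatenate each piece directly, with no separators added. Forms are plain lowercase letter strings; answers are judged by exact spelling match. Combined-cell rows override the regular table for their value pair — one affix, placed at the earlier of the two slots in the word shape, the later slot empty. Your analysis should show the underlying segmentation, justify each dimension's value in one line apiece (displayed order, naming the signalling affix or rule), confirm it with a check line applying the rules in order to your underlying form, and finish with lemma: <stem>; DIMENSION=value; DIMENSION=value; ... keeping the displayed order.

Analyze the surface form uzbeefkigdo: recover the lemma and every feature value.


underlying: us-beef-kig-do
CASE=so - signalled by the affix -kig
VEL=vo - signalled by the affix -do
GRD=ta - signalled by the affix us-
check: usbeefkigdo -> usbeefkigdo -> uzbeefkigdo
lemma: beef; CASE=so; VEL=vo; GRD=ta


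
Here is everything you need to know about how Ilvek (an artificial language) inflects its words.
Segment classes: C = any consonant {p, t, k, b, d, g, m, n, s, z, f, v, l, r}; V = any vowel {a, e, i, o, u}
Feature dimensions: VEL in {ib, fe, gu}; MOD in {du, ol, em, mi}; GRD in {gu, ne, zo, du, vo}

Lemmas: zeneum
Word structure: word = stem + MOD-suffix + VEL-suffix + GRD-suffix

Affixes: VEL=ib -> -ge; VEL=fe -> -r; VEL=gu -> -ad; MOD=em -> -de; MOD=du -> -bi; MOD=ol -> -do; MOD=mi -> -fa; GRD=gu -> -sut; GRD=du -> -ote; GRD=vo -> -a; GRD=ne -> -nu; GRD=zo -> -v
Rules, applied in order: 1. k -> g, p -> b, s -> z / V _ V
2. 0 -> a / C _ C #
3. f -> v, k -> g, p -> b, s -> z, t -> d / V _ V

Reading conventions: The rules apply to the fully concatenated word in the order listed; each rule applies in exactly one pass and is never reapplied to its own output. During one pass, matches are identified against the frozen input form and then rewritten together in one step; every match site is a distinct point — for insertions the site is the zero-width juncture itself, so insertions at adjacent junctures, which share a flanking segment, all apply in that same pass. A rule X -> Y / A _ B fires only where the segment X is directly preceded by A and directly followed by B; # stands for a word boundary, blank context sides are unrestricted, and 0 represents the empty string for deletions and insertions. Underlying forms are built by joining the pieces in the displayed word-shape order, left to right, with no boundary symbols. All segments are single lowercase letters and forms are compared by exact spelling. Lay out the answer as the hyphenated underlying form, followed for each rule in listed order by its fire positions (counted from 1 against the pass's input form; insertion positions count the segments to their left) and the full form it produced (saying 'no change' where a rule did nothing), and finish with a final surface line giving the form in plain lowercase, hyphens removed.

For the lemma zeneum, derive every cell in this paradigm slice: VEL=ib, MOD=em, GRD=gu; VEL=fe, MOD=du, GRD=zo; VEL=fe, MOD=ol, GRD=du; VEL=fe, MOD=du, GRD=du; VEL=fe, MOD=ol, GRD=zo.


cell VEL=ib, MOD=em, GRD=gu:
underlying: zeneum-de-ge-sut
1. k -> g, p -> b, s -> z / V _ V: fires at position(s) 11: zeneumdegezut
2. 0 -> a / C _ C #: no change
3. f -> v, k -> g, p -> b, s -> z, t -> d / V _ V: no change
surface: zeneumdegezut

cell VEL=fe, MOD=du, GRD=zo:
underlying: zeneum-bi-r-v
1. k -> g, p -> b, s -> z / V _ V: no change
2. 0 -> a / C _ C #: inserts after position(s) 9: zeneumbirav
3. f -> v, k -> g, p -> b, s -> z, t -> d / V _ V: no change
surface: zeneumbirav

cell VEL=fe, MOD=ol, GRD=du:
underlying: zeneum-do-r-ote
1. k -> g, p -> b, s -> z / V _ V: no change
2. 0 -> a / C _ C #: no change
3. f -> v, k -> g, p -> b, s -> z, t -> d / V _ V: fires at position(s) 11: zeneumdorode
surface: zeneumdorode

cell VEL=fe, MOD=du, GRD=du:
underlying: zeneum-bi-r-ote
1. k -> g, p -> b, s -> z / V _ V: no change
2. 0 -> a / C _ C #: no change
3. f -> v, k -> g, p -> b, s -> z, t -> d / V _ V: fires at position(s) 11: zeneumbirode
surface: zeneumbirode

cell VEL=fe, MOD=ol, GRD=zo:
underlying: zeneum-do-r-v
1. k -> g, p -> b, s -> z / V _ V: no change
2. 0 -> a / C _ C #: inserts after position(s) 9: zeneumdorav
3. f -> v, k -> g, p -> b, s -> z, t -> d / V _ V: no change
surface: zeneumdorav


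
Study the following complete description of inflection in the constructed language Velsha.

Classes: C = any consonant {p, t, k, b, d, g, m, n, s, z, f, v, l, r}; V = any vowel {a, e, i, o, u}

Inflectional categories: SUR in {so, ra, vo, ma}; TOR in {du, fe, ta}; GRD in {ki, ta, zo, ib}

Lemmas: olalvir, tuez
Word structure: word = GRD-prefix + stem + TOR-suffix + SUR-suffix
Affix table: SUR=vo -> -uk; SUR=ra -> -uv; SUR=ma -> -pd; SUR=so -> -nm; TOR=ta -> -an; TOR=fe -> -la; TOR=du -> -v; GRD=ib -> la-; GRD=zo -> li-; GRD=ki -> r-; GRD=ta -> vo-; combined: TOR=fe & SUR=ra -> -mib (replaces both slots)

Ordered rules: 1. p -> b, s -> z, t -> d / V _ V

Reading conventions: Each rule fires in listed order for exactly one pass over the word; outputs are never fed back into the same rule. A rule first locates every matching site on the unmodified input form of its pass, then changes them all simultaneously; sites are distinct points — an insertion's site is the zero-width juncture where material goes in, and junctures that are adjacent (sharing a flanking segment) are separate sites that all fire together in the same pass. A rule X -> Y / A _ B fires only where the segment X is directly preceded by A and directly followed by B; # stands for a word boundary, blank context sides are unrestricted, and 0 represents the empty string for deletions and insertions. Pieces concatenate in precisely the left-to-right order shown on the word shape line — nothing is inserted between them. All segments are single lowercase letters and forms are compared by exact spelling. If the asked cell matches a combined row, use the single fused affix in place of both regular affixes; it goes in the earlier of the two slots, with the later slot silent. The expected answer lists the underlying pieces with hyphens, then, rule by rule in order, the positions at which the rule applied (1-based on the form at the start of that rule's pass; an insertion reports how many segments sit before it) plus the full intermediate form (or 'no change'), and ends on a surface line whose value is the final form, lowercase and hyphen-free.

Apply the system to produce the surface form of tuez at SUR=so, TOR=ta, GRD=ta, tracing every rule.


underlying: vo-tuez-an-nm
1. p -> b, s -> z, t -> d / V _ V: fires at position(s) 3: voduezannm
surface: voduezannm


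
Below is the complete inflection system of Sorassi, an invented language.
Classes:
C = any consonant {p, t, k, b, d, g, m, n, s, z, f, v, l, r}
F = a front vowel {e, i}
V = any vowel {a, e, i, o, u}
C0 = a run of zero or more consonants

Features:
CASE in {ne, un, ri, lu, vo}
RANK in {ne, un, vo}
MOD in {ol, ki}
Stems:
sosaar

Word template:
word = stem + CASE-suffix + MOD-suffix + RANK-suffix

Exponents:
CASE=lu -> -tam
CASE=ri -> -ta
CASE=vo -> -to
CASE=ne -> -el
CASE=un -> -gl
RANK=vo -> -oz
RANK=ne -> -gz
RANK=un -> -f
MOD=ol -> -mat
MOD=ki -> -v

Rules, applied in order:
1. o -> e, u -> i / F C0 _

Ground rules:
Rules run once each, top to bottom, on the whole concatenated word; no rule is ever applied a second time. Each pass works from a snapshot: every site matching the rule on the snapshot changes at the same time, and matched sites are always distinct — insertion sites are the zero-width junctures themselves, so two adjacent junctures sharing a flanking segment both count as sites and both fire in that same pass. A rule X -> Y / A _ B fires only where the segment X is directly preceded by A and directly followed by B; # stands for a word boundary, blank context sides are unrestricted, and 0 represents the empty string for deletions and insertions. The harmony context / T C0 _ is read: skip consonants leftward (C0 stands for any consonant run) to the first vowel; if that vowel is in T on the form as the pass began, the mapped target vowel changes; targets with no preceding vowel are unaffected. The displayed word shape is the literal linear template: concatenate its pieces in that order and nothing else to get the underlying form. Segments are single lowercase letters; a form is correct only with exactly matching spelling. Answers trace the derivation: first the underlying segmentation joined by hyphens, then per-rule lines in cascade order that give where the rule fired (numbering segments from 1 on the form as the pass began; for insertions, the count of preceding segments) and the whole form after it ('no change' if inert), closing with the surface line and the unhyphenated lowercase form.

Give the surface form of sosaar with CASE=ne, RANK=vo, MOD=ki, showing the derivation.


underlying: sosaar-el-v-oz
1. o -> e, u -> i / F C0 _: fires at position(s) 10: sosaarelvez
surface: sosaarelvez


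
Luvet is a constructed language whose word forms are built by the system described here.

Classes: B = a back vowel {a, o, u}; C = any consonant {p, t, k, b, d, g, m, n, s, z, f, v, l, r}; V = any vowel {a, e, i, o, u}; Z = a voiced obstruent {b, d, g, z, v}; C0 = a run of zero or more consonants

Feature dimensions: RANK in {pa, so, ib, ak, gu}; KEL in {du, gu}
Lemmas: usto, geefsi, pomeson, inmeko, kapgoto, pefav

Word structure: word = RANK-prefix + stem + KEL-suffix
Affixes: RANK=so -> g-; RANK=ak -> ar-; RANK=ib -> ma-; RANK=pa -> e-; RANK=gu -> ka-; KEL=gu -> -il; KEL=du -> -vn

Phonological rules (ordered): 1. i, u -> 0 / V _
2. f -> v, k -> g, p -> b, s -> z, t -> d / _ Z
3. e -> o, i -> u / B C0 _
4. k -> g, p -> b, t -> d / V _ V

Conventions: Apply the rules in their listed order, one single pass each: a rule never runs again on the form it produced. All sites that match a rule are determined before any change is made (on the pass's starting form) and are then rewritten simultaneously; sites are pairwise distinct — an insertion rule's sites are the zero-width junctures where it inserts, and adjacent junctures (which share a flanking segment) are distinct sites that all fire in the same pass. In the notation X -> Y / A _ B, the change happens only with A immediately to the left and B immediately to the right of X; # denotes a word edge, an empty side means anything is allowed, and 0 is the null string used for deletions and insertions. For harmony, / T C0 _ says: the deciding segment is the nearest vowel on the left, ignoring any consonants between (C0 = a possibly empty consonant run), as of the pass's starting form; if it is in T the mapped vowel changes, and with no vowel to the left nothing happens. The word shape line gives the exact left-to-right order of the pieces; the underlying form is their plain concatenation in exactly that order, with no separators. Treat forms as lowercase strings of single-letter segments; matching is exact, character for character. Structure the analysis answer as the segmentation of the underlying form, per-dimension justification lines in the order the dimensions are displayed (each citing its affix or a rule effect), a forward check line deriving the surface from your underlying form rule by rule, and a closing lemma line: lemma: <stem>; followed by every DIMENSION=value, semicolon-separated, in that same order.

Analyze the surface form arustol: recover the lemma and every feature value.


underlying: ar-usto-il
RANK=ak - signalled by the affix ar-
KEL=gu - signalled by the affix -il
check: arustoil -> arustol -> arustol -> arustol -> arustol
lemma: usto; RANK=ak; KEL=gu


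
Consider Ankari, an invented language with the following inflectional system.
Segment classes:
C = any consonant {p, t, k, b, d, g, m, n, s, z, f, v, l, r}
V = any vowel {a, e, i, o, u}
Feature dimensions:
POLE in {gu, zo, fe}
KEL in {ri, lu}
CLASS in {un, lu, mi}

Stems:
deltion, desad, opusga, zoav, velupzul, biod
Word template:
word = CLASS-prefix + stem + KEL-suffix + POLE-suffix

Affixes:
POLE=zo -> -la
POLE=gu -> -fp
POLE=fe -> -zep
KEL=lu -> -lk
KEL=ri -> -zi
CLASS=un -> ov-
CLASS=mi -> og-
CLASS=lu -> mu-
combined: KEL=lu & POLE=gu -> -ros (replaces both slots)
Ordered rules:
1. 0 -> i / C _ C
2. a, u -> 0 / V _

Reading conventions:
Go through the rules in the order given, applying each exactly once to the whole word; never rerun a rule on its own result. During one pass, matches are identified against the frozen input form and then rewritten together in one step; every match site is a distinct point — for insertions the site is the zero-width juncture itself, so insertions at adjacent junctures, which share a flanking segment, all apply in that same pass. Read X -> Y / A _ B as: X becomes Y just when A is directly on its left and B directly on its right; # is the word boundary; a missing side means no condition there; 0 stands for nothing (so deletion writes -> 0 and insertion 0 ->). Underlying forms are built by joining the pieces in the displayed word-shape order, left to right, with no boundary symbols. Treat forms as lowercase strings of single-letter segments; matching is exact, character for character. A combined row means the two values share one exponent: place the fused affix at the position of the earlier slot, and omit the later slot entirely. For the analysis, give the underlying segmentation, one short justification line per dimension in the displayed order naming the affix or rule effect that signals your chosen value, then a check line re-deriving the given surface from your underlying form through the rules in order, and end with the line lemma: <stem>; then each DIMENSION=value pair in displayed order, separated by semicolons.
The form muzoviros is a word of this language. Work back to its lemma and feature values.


underlying: mu-zoav-ros
POLE=gu - signalled by the combined affix row
KEL=lu - signalled by the combined affix row
CLASS=lu - signalled by the affix mu-
check: muzoavros -> muzoaviros -> muzoviros
lemma: zoav; POLE=gu; KEL=lu; CLASS=lu
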